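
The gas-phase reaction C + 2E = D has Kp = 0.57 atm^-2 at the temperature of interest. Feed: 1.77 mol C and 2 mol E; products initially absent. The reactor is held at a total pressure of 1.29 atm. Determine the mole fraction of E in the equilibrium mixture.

Take 2 mol E as basis and let X be its fractional conversion, so ξ = X.
Moles: n_C = 1.77 − X; n_E = 2 − 2X; n_D = X.
n_T = Σnᵢ = 3.77 − 2X.
Mole fractions y_i = n_i/n_T; Kp = p_D / (p_C p_E^2) with p_i = y_i·P.
This yields a degree-3 equation in X; solving on (0,1), X = 0.283.
Then n_E = 1.43, n_T = 3.2, so y_E = 0.448.

y_E = 0.448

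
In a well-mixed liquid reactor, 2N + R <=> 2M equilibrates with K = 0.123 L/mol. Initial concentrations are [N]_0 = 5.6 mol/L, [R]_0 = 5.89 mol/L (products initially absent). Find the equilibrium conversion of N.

X = 0.431

Let X = conversion of N; extent ξ = 5.6X/2 mol/L.
Concentrations: [N] = 5.6 − 5.6X; [R] = 5.89 − 2.8X; [M] = 5.6X.
K = [M]^2 / ([N]^2 [R]).
Setting equal to 0.123 and solving for X on (0,1) gives X = 0.431.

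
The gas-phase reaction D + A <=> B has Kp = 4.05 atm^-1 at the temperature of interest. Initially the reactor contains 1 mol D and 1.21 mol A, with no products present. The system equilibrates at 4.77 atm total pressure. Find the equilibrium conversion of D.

X = 0.839

Let X = conversion of D (basis 1 mol D); extent of reaction ξ = X.
At extent ξ: n_D = 1 − X; n_A = 1.21 − X; n_B = X.
Total moles n_T = 2.21 − X.
Mole fractions y_i = n_i/n_T; Kp = p_B / (p_D p_A) with p_i = y_i·P.
Setting this equal to 4.05 atm^-1 and taking the physical root (0 < X < 1) gives X = 0.839.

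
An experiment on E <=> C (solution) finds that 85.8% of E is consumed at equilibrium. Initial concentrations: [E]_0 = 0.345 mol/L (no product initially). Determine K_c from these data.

K_c = 6.04

Let X = conversion of E.
Concentrations: [E] = 0.345 − 0.345X; [C] = 0.345X.
At X = 0.858: [E] = 0.049, [C] = 0.296.
K_c = [C] / ([E]) = 6.04.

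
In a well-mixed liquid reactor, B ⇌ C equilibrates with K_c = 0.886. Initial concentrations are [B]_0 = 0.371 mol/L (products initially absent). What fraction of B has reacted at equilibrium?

Let X = conversion of B; extent ξ = 0.371·X mol/L.
Concentrations: [B] = 0.371 − 0.371X; [C] = 0.371X.
K_c = [C] / ([B]).
This equals 0.886 at X = 0.470 (the root in 0 < X < 1).

X = 0.470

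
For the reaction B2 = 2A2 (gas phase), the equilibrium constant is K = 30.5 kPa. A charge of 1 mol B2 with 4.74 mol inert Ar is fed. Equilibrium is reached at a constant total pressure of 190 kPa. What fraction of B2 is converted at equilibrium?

Let X = conversion of B2 (basis 1 mol B2); extent of reaction ξ = X.
At extent ξ: n_B2 = 1 − X; n_A2 = 2X; n_I = 4.74 (inert).
n_T = Σnᵢ = 5.74 + X.
Mole fractions y_i = n_i/n_T; K = p_A2^2 / (p_B2) with p_i = y_i·P.
Setting this equal to 30.5 kPa and taking the physical root (0 < X < 1) gives X = 0.388.

X = 0.388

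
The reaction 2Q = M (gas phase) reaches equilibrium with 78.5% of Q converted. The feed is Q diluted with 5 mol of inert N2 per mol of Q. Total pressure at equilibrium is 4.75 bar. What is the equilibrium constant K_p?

K_p = 10 bar^-1

Take 1 mol Q as basis and let X be its fractional conversion, so ξ = 0.5X.
Moles: n_Q = 1 − X; n_M = 0.5X; n_I = 5 (inert).
n_T = Σnᵢ = 6 − 0.5X.
At X = 0.785: n_Q = 0.215, n_M = 0.393, n_T = 5.61.
p_i = (n_i/n_T)·P. K_p = p_M / (p_Q^2) = 10 bar^-1.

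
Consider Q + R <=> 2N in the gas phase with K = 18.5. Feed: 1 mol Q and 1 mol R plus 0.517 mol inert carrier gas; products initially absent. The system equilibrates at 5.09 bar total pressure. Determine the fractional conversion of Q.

X = 0.683

Take 1 mol Q as basis and let X be its fractional conversion, so ξ = X.
Mole table: n_Q = 1 − X; n_R = 1 − X; n_N = 2X; n_I = 0.517 (inert).
n_T stays at 2.52 (no change in mole number).
With p_i = (n_i/n_T)P, K = p_N^2 / (p_Q p_R).
Substituting and setting equal to 18.5 gives a polynomial in X; the root in (0,1) is X = 0.683.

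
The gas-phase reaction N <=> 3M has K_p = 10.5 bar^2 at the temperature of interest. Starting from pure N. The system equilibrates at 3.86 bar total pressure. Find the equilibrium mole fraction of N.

Take 1 mol N as basis and let X be its fractional conversion, so ξ = X.
Species balance: n_N = 1 − X; n_M = 3X.
n_T = Σnᵢ = 1 + 2X.
With p_i = (n_i/n_T)P, K_p = p_M^3 / (p_N).
This yields a degree-3 equation in X; solving on (0,1), X = 0.368.
Then n_N = 0.632, n_T = 1.74, so y_N = 0.364.

y_N = 0.364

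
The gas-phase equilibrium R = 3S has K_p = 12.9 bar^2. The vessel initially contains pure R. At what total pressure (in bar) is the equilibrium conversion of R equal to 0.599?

Basis: 1 mol R initially; let X = conversion of R. Extent ξ = X.
Species balance: n_R = 1 − X; n_S = 3X.
n_T = Σnᵢ = 1 + 2X.
K_p = p_S^3 / (p_R) with p_i = (n_i/n_T)·P.
At X = 0.599: the mole-fraction product g(X) = Π y_i^ν_i = 2.995. Since K_p = g(X)·P^{2}, P = (K_p/g)^(1/2) = (12.9/2.995)^(1/2) = 2.08 bar.

P = 2.08 bar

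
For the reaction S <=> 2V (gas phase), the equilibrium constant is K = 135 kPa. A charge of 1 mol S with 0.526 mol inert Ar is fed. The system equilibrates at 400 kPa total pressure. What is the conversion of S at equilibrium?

Let X = conversion of S (basis 1 mol S); extent of reaction ξ = X.
Species balance: n_S = 1 − X; n_V = 2X; n_I = 0.526 (inert).
Total moles n_T = 1.53 + X.
Mole fractions y_i = n_i/n_T; K = p_V^2 / (p_S) with p_i = y_i·P.
Substituting and setting equal to 135 kPa gives a polynomial in X; the root in (0,1) is X = 0.325.

X = 0.325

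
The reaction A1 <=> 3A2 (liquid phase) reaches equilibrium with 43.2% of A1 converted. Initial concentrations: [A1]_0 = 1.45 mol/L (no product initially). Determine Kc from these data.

Kc = 8.06 (mol/L)^2

Let X = conversion of A1.
Concentrations: [A1] = 1.45 − 1.45X; [A2] = 4.35X.
At X = 0.432: [A1] = 0.824, [A2] = 1.88.
Kc = [A2]^3 / ([A1]) = 8.06 (mol/L)^2.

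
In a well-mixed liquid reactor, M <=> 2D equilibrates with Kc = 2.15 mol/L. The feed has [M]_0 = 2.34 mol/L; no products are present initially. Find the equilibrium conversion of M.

Let X = conversion of M; extent ξ = 2.34·X mol/L.
Concentrations: [M] = 2.34 − 2.34X; [D] = 4.68X.
Kc = [D]^2 / ([M]).
This equals 2.15 at X = 0.378 (the root in 0 < X < 1).

X = 0.378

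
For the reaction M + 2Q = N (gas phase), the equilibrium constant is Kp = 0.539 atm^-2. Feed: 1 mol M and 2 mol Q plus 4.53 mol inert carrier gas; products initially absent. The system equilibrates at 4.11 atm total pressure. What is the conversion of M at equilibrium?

X = 0.280

Basis: 1 mol M initially; let X = conversion of M. Extent ξ = X.
Mole table: n_M = 1 − X; n_Q = 2 − 2X; n_N = X; n_I = 4.53 (inert).
n_T = Σnᵢ = 7.53 − 2X.
With p_i = (n_i/n_T)P, Kp = p_N / (p_M p_Q^2).
Equating to 0.539 atm^-2 and solving on 0 < X < 1: X = 0.280.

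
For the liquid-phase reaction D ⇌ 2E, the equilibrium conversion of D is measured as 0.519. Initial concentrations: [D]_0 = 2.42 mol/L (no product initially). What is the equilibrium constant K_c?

Let X = conversion of D.
Concentrations: [D] = 2.42 − 2.42X; [E] = 4.84X.
At X = 0.519: [D] = 1.16, [E] = 2.51.
K_c = [E]^2 / ([D]) = 5.42 mol/L.

K_c = 5.42 mol/L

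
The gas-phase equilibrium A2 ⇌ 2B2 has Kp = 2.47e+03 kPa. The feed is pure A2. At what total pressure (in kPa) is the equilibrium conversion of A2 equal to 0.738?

Basis: 1 mol A2 initially; let X = conversion of A2. Extent ξ = X.
At extent ξ: n_A2 = 1 − X; n_B2 = 2X.
n_T = Σnᵢ = 1 + X.
Kp = p_B2^2 / (p_A2) with p_i = (n_i/n_T)·P.
At X = 0.738: the mole-fraction product g(X) = Π y_i^ν_i = 4.784. Since Kp = g(X)·P^{1}, P = (Kp/g)^(1/1) = (2.47e+03/4.784)^(1/1) = 516 kPa.

P = 516 kPa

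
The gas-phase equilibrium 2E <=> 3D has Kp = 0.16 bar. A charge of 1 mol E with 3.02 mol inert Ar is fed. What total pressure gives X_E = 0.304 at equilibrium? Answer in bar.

P = 3.41 bar

Take 1 mol E as basis and let X be its fractional conversion, so ξ = 0.5X.
Species balance: n_E = 1 − X; n_D = 1.5X; n_I = 3.02 (inert).
n_T = Σnᵢ = 4.02 + 0.5X.
Kp = p_D^3 / (p_E^2) with p_i = (n_i/n_T)·P.
At X = 0.304: the mole-fraction product g(X) = Π y_i^ν_i = 0.04692. Since Kp = g(X)·P^{1}, P = (Kp/g)^(1/1) = (0.16/0.04692)^(1/1) = 3.41 bar.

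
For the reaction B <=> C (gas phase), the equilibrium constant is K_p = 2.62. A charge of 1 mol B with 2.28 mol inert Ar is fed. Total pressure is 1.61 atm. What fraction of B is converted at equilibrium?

X = 0.724

Let X = conversion of B (basis 1 mol B); extent of reaction ξ = X.
Mole table: n_B = 1 − X; n_C = X; n_I = 2.28 (inert).
Since Δν = 0, n_T = 3.28 throughout.
y_i = n_i/n_T, p_i = y_i·P. K_p = p_C / (p_B).
This yields a degree-1 equation in X; solving on (0,1), X = 0.724.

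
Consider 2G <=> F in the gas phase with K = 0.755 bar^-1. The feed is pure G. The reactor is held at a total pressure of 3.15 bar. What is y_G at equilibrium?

Basis: 1 mol G initially; let X = conversion of G. Extent ξ = 0.5X.
Species balance: n_G = 1 − X; n_F = 0.5X.
n_T = Σnᵢ = 1 − 0.5X.
Mole fractions y_i = n_i/n_T; K = p_F / (p_G^2) with p_i = y_i·P.
Setting this equal to 0.755 bar^-1 and taking the physical root (0 < X < 1) gives X = 0.692.
Then n_G = 0.308, n_T = 0.654, so y_G = 0.471.

y_G = 0.471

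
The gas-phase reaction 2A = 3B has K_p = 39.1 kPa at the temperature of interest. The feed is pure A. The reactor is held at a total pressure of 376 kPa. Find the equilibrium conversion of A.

X = 0.266

Let X = conversion of A (basis 1 mol A); extent of reaction ξ = 0.5X.
Moles: n_A = 1 − X; n_B = 1.5X.
n_T = Σnᵢ = 1 + 0.5X.
With p_i = (n_i/n_T)P, K_p = p_B^3 / (p_A^2).
Setting this equal to 39.1 kPa and taking the physical root (0 < X < 1) gives X = 0.266.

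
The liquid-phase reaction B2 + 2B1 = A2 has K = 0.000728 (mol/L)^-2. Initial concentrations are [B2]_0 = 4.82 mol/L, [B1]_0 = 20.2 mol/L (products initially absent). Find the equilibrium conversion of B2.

Let X = conversion of B2; extent ξ = 4.82·X mol/L.
Concentrations: [B2] = 4.82 − 4.82X; [B1] = 20.2 − 9.64X; [A2] = 4.82X.
K = [A2] / ([B2] [B1]^2).
Solving K = 0.000728 for X ∈ (0,1): X = 0.196.

X = 0.196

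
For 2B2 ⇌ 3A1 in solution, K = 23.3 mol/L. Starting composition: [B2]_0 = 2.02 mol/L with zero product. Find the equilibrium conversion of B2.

X = 0.690

Let X = conversion of B2; extent ξ = 2.02X/2 mol/L.
Concentrations: [B2] = 2.02 − 2.02X; [A1] = 3.03X.
K = [A1]^3 / ([B2]^2).
Solving K = 23.3 for X ∈ (0,1): X = 0.690.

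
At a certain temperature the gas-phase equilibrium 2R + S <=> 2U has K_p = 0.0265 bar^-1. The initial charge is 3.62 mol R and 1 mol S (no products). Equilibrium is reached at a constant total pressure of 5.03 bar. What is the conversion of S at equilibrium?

X = 0.239

Basis: 1 mol S initially; let X = conversion of S. Extent ξ = X.
Species balance: n_R = 3.62 − 2X; n_S = 1 − X; n_U = 2X.
Total moles n_T = 4.62 − X.
With p_i = (n_i/n_T)P, K_p = p_U^2 / (p_R^2 p_S).
Substituting and setting equal to 0.0265 bar^-1 gives a polynomial in X; the root in (0,1) is X = 0.239.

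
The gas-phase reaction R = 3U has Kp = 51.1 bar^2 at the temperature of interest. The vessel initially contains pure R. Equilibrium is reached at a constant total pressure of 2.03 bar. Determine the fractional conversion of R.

Let X = conversion of R (basis 1 mol R); extent of reaction ξ = X.
Species balance: n_R = 1 − X; n_U = 3X.
Summing: n_T = 1 + 2X.
y_i = n_i/n_T, p_i = y_i·P. Kp = p_U^3 / (p_R).
Equating to 51.1 bar^2 and solving on 0 < X < 1: X = 0.826.

X = 0.826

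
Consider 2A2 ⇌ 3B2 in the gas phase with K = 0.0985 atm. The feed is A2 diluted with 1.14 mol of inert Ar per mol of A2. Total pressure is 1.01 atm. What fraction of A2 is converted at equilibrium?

Let X = conversion of A2 (basis 1 mol A2); extent of reaction ξ = 0.5X.
Moles: n_A2 = 1 − X; n_B2 = 1.5X; n_I = 1.14 (inert).
Total moles n_T = 2.14 + 0.5X.
With p_i = (n_i/n_T)P, K = p_B2^3 / (p_A2^2).
Setting this equal to 0.0985 atm and taking the physical root (0 < X < 1) gives X = 0.315.

X = 0.315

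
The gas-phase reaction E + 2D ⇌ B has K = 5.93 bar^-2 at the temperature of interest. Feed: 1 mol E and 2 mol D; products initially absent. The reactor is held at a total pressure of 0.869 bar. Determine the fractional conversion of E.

Basis: 1 mol E initially; let X = conversion of E. Extent ξ = X.
Moles: n_E = 1 − X; n_D = 2 − 2X; n_B = X.
Total moles n_T = 3 − 2X.
Mole fractions y_i = n_i/n_T; K = p_B / (p_E p_D^2) with p_i = y_i·P.
Substituting and setting equal to 5.93 bar^-2 gives a polynomial in X; the root in (0,1) is X = 0.519.

X = 0.519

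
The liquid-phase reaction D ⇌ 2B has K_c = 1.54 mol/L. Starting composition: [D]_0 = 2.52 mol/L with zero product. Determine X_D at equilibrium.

X = 0.322

Let X = conversion of D; extent ξ = 2.52·X mol/L.
Concentrations: [D] = 2.52 − 2.52X; [B] = 5.04X.
K_c = [B]^2 / ([D]).
This equals 1.54 at X = 0.322 (the root in 0 < X < 1).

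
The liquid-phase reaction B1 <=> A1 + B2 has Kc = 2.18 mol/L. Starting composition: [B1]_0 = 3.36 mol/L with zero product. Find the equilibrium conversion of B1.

Let X = conversion of B1; extent ξ = 3.36·X mol/L.
Concentrations: [B1] = 3.36 − 3.36X; [A1] = 3.36X; [B2] = 3.36X.
Kc = [A1] [B2] / ([B1]).
Setting equal to 2.18 and solving for X on (0,1) gives X = 0.544.

X = 0.544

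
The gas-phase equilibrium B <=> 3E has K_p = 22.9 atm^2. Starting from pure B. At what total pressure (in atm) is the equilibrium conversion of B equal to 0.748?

P = 1.78 atm

Let X = conversion of B (basis 1 mol B); extent of reaction ξ = X.
At extent ξ: n_B = 1 − X; n_E = 3X.
Summing: n_T = 1 + 2X.
K_p = p_E^3 / (p_B) with p_i = (n_i/n_T)·P.
At X = 0.748: the mole-fraction product g(X) = Π y_i^ν_i = 7.197. Since K_p = g(X)·P^{2}, P = (K_p/g)^(1/2) = (22.9/7.197)^(1/2) = 1.78 atm.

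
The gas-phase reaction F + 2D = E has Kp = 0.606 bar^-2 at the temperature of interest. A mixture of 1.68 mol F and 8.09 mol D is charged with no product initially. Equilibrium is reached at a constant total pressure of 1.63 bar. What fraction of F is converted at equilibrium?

X = 0.503

Let X = conversion of F (basis 1.68 mol F); extent of reaction ξ = 1.68X.
Species balance: n_F = 1.68 − 1.68X; n_D = 8.09 − 3.36X; n_E = 1.68X.
n_T = Σnᵢ = 9.77 − 3.36X.
y_i = n_i/n_T, p_i = y_i·P. Kp = p_E / (p_F p_D^2).
This yields a degree-3 equation in X; solving on (0,1), X = 0.503.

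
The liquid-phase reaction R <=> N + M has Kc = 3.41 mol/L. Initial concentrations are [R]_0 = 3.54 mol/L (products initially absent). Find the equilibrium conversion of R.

Let X = conversion of R; extent ξ = 3.54·X mol/L.
Concentrations: [R] = 3.54 − 3.54X; [N] = 3.54X; [M] = 3.54X.
Kc = [N] [M] / ([R]).
Solving Kc = 3.41 for X ∈ (0,1): X = 0.612.

X = 0.612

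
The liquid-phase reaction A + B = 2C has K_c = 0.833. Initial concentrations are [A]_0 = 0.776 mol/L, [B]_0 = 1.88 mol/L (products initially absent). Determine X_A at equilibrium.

X = 0.466

Let X = conversion of A; extent ξ = 0.776·X mol/L.
Concentrations: [A] = 0.776 − 0.776X; [B] = 1.88 − 0.776X; [C] = 1.55X.
K_c = [C]^2 / ([A] [B]).
This equals 0.833 at X = 0.466 (the root in 0 < X < 1).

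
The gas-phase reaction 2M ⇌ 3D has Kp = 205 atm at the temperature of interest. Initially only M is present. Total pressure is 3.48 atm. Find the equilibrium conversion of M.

X = 0.844

Take 1 mol M as basis and let X be its fractional conversion, so ξ = 0.5X.
Mole table: n_M = 1 − X; n_D = 1.5X.
n_T = Σnᵢ = 1 + 0.5X.
y_i = n_i/n_T, p_i = y_i·P. Kp = p_D^3 / (p_M^2).
This yields a degree-3 equation in X; solving on (0,1), X = 0.844.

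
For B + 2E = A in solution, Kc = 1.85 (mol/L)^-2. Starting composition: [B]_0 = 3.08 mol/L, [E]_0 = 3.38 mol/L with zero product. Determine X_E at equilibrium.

X = 0.806

Let X = conversion of E; extent ξ = 3.38X/2 mol/L.
Concentrations: [B] = 3.08 − 1.69X; [E] = 3.38 − 3.38X; [A] = 1.69X.
Kc = [A] / ([B] [E]^2).
Equating to 1.85 (mol/L)^-2: the physical root is X = 0.806.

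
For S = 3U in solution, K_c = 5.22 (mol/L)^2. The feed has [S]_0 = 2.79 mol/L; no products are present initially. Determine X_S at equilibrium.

X = 0.263

Let X = conversion of S; extent ξ = 2.79·X mol/L.
Concentrations: [S] = 2.79 − 2.79X; [U] = 8.37X.
K_c = [U]^3 / ([S]).
This equals 5.22 at X = 0.263 (the root in 0 < X < 1).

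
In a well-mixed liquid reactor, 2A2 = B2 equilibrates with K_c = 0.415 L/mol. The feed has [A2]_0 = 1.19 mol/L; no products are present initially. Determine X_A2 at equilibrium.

Let X = conversion of A2; extent ξ = 1.19X/2 mol/L.
Concentrations: [A2] = 1.19 − 1.19X; [B2] = 0.595X.
K_c = [B2] / ([A2]^2).
This equals 0.415 at X = 0.380 (the root in 0 < X < 1).

X = 0.380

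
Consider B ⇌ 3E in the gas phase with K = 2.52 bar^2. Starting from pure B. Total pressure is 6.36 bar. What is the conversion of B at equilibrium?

X = 0.149

Let X = conversion of B (basis 1 mol B); extent of reaction ξ = X.
At extent ξ: n_B = 1 − X; n_E = 3X.
Summing: n_T = 1 + 2X.
With p_i = (n_i/n_T)P, K = p_E^3 / (p_B).
Setting this equal to 2.52 bar^2 and taking the physical root (0 < X < 1) gives X = 0.149.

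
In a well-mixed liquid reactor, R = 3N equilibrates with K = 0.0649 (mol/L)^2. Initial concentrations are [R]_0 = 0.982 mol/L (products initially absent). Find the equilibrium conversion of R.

X = 0.129

Let X = conversion of R; extent ξ = 0.982·X mol/L.
Concentrations: [R] = 0.982 − 0.982X; [N] = 2.95X.
K = [N]^3 / ([R]).
Setting equal to 0.0649 and solving for X on (0,1) gives X = 0.129.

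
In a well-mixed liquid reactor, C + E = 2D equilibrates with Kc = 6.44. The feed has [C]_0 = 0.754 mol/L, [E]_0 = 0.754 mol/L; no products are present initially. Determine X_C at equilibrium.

X = 0.559

Let X = conversion of C; extent ξ = 0.754·X mol/L.
Concentrations: [C] = 0.754 − 0.754X; [E] = 0.754 − 0.754X; [D] = 1.51X.
Kc = [D]^2 / ([C] [E]).
Equating to 6.44: the physical root is X = 0.559.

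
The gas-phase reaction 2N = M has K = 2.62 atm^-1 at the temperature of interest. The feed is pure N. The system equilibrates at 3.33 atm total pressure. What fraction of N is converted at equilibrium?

Let X = conversion of N (basis 1 mol N); extent of reaction ξ = 0.5X.
At extent ξ: n_N = 1 − X; n_M = 0.5X.
n_T = Σnᵢ = 1 − 0.5X.
Mole fractions y_i = n_i/n_T; K = p_M / (p_N^2) with p_i = y_i·P.
Equating to 2.62 atm^-1 and solving on 0 < X < 1: X = 0.833.

X = 0.833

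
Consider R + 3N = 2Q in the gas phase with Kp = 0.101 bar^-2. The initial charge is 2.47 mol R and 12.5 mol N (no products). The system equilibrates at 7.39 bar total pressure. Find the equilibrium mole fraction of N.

y_N = 0.635

Basis: 2.47 mol R initially; let X = conversion of R. Extent ξ = 2.47X.
Mole table: n_R = 2.47 − 2.47X; n_N = 12.5 − 7.41X; n_Q = 4.94X.
Total moles n_T = 15 − 4.94X.
y_i = n_i/n_T, p_i = y_i·P. Kp = p_Q^2 / (p_R p_N^3).
This yields a degree-4 equation in X; solving on (0,1), X = 0.701.
Then n_N = 7.31, n_T = 11.5, so y_N = 0.635.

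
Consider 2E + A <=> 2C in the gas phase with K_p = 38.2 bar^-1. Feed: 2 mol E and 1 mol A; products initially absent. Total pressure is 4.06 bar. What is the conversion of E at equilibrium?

Basis: 2 mol E initially; let X = conversion of E. Extent ξ = X.
At extent ξ: n_E = 2 − 2X; n_A = 1 − X; n_C = 2X.
Total moles n_T = 3 − X.
y_i = n_i/n_T, p_i = y_i·P. K_p = p_C^2 / (p_E^2 p_A).
Setting this equal to 38.2 bar^-1 and taking the physical root (0 < X < 1) gives X = 0.792.

X = 0.792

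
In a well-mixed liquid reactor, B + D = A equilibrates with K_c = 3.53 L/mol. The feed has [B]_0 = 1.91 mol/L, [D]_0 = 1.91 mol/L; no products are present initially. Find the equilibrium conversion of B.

Let X = conversion of B; extent ξ = 1.91·X mol/L.
Concentrations: [B] = 1.91 − 1.91X; [D] = 1.91 − 1.91X; [A] = 1.91X.
K_c = [A] / ([B] [D]).
Solving K_c = 3.53 for X ∈ (0,1): X = 0.682.

X = 0.682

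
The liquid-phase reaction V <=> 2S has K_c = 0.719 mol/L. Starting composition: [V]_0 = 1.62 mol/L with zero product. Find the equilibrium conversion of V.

Let X = conversion of V; extent ξ = 1.62·X mol/L.
Concentrations: [V] = 1.62 − 1.62X; [S] = 3.24X.
K_c = [S]^2 / ([V]).
Equating to 0.719 mol/L: the physical root is X = 0.282.

X = 0.282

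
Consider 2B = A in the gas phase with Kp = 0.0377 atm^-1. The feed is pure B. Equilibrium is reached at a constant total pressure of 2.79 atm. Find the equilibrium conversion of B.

X = 0.161

Take 1 mol B as basis and let X be its fractional conversion, so ξ = 0.5X.
Mole table: n_B = 1 − X; n_A = 0.5X.
Summing: n_T = 1 − 0.5X.
y_i = n_i/n_T, p_i = y_i·P. Kp = p_A / (p_B^2).
Setting this equal to 0.0377 atm^-1 and taking the physical root (0 < X < 1) gives X = 0.161.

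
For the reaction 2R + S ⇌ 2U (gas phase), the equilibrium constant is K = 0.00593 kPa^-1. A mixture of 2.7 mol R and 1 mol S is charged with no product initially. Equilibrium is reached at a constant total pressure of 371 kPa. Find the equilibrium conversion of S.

Let X = conversion of S (basis 1 mol S); extent of reaction ξ = X.
Mole table: n_R = 2.7 − 2X; n_S = 1 − X; n_U = 2X.
Total moles n_T = 3.7 − X.
y_i = n_i/n_T, p_i = y_i·P. K = p_U^2 / (p_R^2 p_S).
Substituting and setting equal to 0.00593 kPa^-1 gives a polynomial in X; the root in (0,1) is X = 0.499.

X = 0.499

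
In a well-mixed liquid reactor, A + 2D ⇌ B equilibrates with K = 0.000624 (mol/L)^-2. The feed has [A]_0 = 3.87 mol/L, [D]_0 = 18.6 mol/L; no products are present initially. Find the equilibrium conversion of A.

X = 0.158

Let X = conversion of A; extent ξ = 3.87·X mol/L.
Concentrations: [A] = 3.87 − 3.87X; [D] = 18.6 − 7.74X; [B] = 3.87X.
K = [B] / ([A] [D]^2).
Equating to 0.000624 (mol/L)^-2: the physical root is X = 0.158.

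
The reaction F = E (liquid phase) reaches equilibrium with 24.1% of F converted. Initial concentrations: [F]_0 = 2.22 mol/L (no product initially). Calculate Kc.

Let X = conversion of F.
Concentrations: [F] = 2.22 − 2.22X; [E] = 2.22X.
At X = 0.241: [F] = 1.68, [E] = 0.535.
Kc = [E] / ([F]) = 0.318.

Kc = 0.318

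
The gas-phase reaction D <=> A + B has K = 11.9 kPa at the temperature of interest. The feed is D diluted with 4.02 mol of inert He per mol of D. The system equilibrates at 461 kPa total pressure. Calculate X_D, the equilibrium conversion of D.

Basis: 1 mol D initially; let X = conversion of D. Extent ξ = X.
At extent ξ: n_D = 1 − X; n_A = X; n_B = X; n_I = 4.02 (inert).
n_T = Σnᵢ = 5.02 + X.
With p_i = (n_i/n_T)P, K = p_A p_B / (p_D).
Substituting and setting equal to 11.9 kPa gives a polynomial in X; the root in (0,1) is X = 0.308.

X = 0.308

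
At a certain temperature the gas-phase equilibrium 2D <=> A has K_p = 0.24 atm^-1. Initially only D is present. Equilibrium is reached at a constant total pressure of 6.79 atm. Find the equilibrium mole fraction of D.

y_D = 0.534

Basis: 1 mol D initially; let X = conversion of D. Extent ξ = 0.5X.
Moles: n_D = 1 − X; n_A = 0.5X.
Total moles n_T = 1 − 0.5X.
y_i = n_i/n_T, p_i = y_i·P. K_p = p_A / (p_D^2).
Substituting and setting equal to 0.24 atm^-1 gives a polynomial in X; the root in (0,1) is X = 0.635.
Then n_D = 0.365, n_T = 0.682, so y_D = 0.534.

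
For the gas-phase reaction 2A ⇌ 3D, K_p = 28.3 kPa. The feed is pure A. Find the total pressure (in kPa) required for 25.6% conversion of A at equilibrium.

P = 312 kPa

Let X = conversion of A (basis 1 mol A); extent of reaction ξ = 0.5X.
Moles: n_A = 1 − X; n_D = 1.5X.
Total moles n_T = 1 + 0.5X.
K_p = p_D^3 / (p_A^2) with p_i = (n_i/n_T)·P.
At X = 0.256: the mole-fraction product g(X) = Π y_i^ν_i = 0.09069. Since K_p = g(X)·P^{1}, P = (K_p/g)^(1/1) = (28.3/0.09069)^(1/1) = 312 kPa.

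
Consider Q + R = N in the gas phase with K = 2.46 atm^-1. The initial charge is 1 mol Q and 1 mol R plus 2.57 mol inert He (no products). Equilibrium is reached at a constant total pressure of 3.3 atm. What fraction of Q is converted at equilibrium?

Let X = conversion of Q (basis 1 mol Q); extent of reaction ξ = X.
Species balance: n_Q = 1 − X; n_R = 1 − X; n_N = X; n_I = 2.57 (inert).
n_T = Σnᵢ = 4.57 − X.
Mole fractions y_i = n_i/n_T; K = p_N / (p_Q p_R) with p_i = y_i·P.
This yields a degree-2 equation in X; solving on (0,1), X = 0.500.

X = 0.500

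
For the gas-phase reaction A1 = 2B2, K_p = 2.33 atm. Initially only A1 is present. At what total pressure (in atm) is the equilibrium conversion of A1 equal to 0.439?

P = 2.44 atm

Basis: 1 mol A1 initially; let X = conversion of A1. Extent ξ = X.
Species balance: n_A1 = 1 − X; n_B2 = 2X.
Total moles n_T = 1 + X.
K_p = p_B2^2 / (p_A1) with p_i = (n_i/n_T)·P.
At X = 0.439: the mole-fraction product g(X) = Π y_i^ν_i = 0.9549. Since K_p = g(X)·P^{1}, P = (K_p/g)^(1/1) = (2.33/0.9549)^(1/1) = 2.44 atm.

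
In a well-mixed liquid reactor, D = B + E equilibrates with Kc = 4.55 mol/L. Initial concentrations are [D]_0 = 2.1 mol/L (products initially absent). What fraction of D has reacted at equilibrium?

Let X = conversion of D; extent ξ = 2.1·X mol/L.
Concentrations: [D] = 2.1 − 2.1X; [B] = 2.1X; [E] = 2.1X.
Kc = [B] [E] / ([D]).
This equals 4.55 at X = 0.744 (the root in 0 < X < 1).

X = 0.744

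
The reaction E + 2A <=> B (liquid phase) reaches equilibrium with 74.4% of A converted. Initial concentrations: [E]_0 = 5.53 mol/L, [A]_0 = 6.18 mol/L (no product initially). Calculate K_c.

Let X = conversion of A.
Concentrations: [E] = 5.53 − 3.09X; [A] = 6.18 − 6.18X; [B] = 3.09X.
At X = 0.744: [E] = 3.23, [A] = 1.58, [B] = 2.3.
K_c = [B] / ([E] [A]^2) = 0.284 (mol/L)^-2.

K_c = 0.284 (mol/L)^-2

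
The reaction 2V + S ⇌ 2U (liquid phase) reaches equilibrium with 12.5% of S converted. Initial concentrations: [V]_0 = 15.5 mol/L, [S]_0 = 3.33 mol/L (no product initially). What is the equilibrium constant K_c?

Let X = conversion of S.
Concentrations: [V] = 15.5 − 6.66X; [S] = 3.33 − 3.33X; [U] = 6.66X.
At X = 0.125: [V] = 14.7, [S] = 2.91, [U] = 0.833.
K_c = [U]^2 / ([V]^2 [S]) = 0.00111 L/mol.

K_c = 0.00111 L/mol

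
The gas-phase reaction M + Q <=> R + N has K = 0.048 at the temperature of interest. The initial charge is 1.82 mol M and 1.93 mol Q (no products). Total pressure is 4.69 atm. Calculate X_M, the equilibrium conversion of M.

Basis: 1.82 mol M initially; let X = conversion of M. Extent ξ = 1.82X.
Species balance: n_M = 1.82 − 1.82X; n_Q = 1.93 − 1.82X; n_R = 1.82X; n_N = 1.82X.
Since Δν = 0, n_T = 3.75 throughout.
With p_i = (n_i/n_T)P, K = p_R p_N / (p_M p_Q).
This yields a degree-2 equation in X; solving on (0,1), X = 0.185.

X = 0.185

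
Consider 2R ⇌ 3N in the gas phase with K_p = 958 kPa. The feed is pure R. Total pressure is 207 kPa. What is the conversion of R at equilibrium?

X = 0.629

Let X = conversion of R (basis 1 mol R); extent of reaction ξ = 0.5X.
Moles: n_R = 1 − X; n_N = 1.5X.
n_T = Σnᵢ = 1 + 0.5X.
Mole fractions y_i = n_i/n_T; K_p = p_N^3 / (p_R^2) with p_i = y_i·P.
Setting this equal to 958 kPa and taking the physical root (0 < X < 1) gives X = 0.629.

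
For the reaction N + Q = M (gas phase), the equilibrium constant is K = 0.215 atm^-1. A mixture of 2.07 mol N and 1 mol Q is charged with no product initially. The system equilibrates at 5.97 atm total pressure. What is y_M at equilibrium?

Take 1 mol Q as basis and let X be its fractional conversion, so ξ = X.
Moles: n_N = 2.07 − X; n_Q = 1 − X; n_M = X.
n_T = Σnᵢ = 3.07 − X.
y_i = n_i/n_T, p_i = y_i·P. K = p_M / (p_N p_Q).
Substituting and setting equal to 0.215 atm^-1 gives a polynomial in X; the root in (0,1) is X = 0.443.
Then n_M = 0.443, n_T = 2.63, so y_M = 0.169.

y_M = 0.169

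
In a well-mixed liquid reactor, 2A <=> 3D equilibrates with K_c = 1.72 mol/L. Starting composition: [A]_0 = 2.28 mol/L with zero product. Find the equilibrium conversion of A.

X = 0.421

Let X = conversion of A; extent ξ = 2.28X/2 mol/L.
Concentrations: [A] = 2.28 − 2.28X; [D] = 3.42X.
K_c = [D]^3 / ([A]^2).
Equating to 1.72 mol/L: the physical root is X = 0.421.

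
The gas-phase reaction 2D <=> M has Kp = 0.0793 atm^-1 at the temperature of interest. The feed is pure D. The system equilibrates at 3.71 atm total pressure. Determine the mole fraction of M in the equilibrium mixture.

Take 1 mol D as basis and let X be its fractional conversion, so ξ = 0.5X.
Species balance: n_D = 1 − X; n_M = 0.5X.
Summing: n_T = 1 − 0.5X.
With p_i = (n_i/n_T)P, Kp = p_M / (p_D^2).
Substituting and setting equal to 0.0793 atm^-1 gives a polynomial in X; the root in (0,1) is X = 0.322.
Then n_M = 0.161, n_T = 0.839, so y_M = 0.192.

y_M = 0.192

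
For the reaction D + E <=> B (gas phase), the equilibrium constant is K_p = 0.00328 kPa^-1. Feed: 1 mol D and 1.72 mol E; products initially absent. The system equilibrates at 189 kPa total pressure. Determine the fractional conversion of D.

Basis: 1 mol D initially; let X = conversion of D. Extent ξ = X.
Species balance: n_D = 1 − X; n_E = 1.72 − X; n_B = X.
Total moles n_T = 2.72 − X.
With p_i = (n_i/n_T)P, K_p = p_B / (p_D p_E).
This yields a degree-2 equation in X; solving on (0,1), X = 0.268.

X = 0.268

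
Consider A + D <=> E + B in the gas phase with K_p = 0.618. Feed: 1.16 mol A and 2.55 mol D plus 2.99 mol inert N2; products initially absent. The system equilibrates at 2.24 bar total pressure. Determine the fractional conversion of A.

Let X = conversion of A (basis 1.16 mol A); extent of reaction ξ = 1.16X.
Moles: n_A = 1.16 − 1.16X; n_D = 2.55 − 1.16X; n_E = 1.16X; n_B = 1.16X; n_I = 2.99 (inert).
Since Δν = 0, n_T = 6.7 throughout.
Mole fractions y_i = n_i/n_T; K_p = p_E p_B / (p_A p_D) with p_i = y_i·P.
Equating to 0.618 and solving on 0 < X < 1: X = 0.614.

X = 0.614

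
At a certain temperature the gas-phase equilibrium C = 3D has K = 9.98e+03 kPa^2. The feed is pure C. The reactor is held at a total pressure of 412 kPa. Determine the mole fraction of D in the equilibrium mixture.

Basis: 1 mol C initially; let X = conversion of C. Extent ξ = X.
At extent ξ: n_C = 1 − X; n_D = 3X.
Summing: n_T = 1 + 2X.
With p_i = (n_i/n_T)P, K = p_D^3 / (p_C).
Setting this equal to 9.98e+03 kPa^2 and taking the physical root (0 < X < 1) gives X = 0.146.
Then n_D = 0.438, n_T = 1.29, so y_D = 0.339.

y_D = 0.339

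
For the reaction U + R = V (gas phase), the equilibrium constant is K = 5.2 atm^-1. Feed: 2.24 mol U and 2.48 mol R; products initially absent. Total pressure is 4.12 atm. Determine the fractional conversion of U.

X = 0.825

Take 2.24 mol U as basis and let X be its fractional conversion, so ξ = 2.24X.
At extent ξ: n_U = 2.24 − 2.24X; n_R = 2.48 − 2.24X; n_V = 2.24X.
n_T = Σnᵢ = 4.72 − 2.24X.
With p_i = (n_i/n_T)P, K = p_V / (p_U p_R).
Equating to 5.2 atm^-1 and solving on 0 < X < 1: X = 0.825.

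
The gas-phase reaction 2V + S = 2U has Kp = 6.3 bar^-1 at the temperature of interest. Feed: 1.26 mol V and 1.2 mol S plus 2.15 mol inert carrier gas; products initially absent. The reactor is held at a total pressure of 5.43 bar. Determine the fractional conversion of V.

Basis: 1.26 mol V initially; let X = conversion of V. Extent ξ = 0.63X.
At extent ξ: n_V = 1.26 − 1.26X; n_S = 1.2 − 0.63X; n_U = 1.26X; n_I = 2.15 (inert).
n_T = Σnᵢ = 4.61 − 0.63X.
Mole fractions y_i = n_i/n_T; Kp = p_U^2 / (p_V^2 p_S) with p_i = y_i·P.
Substituting and setting equal to 6.3 bar^-1 gives a polynomial in X; the root in (0,1) is X = 0.713.

X = 0.713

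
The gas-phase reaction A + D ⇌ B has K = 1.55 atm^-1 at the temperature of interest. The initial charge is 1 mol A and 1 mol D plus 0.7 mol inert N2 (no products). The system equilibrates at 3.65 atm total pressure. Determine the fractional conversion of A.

Basis: 1 mol A initially; let X = conversion of A. Extent ξ = X.
Species balance: n_A = 1 − X; n_D = 1 − X; n_B = X; n_I = 0.7 (inert).
Total moles n_T = 2.7 − X.
y_i = n_i/n_T, p_i = y_i·P. K = p_B / (p_A p_D).
Substituting and setting equal to 1.55 atm^-1 gives a polynomial in X; the root in (0,1) is X = 0.545.

X = 0.545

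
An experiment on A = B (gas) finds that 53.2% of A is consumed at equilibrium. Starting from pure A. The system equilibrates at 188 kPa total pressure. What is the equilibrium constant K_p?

Let X = conversion of A (basis 1 mol A); extent of reaction ξ = X.
Moles: n_A = 1 − X; n_B = X.
Since Δν = 0, n_T = 1 throughout.
At X = 0.532: n_A = 0.468, n_B = 0.532, n_T = 1.
p_i = (n_i/n_T)·P. K_p = p_B / (p_A) = 1.14.

K_p = 1.14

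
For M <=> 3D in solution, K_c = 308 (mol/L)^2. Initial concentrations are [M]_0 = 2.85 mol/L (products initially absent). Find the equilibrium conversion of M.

Let X = conversion of M; extent ξ = 2.85·X mol/L.
Concentrations: [M] = 2.85 − 2.85X; [D] = 8.55X.
K_c = [D]^3 / ([M]).
Solving K_c = 308 for X ∈ (0,1): X = 0.727.

X = 0.727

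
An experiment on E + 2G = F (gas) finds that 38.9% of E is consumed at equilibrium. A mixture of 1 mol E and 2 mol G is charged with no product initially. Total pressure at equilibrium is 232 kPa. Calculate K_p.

Take 1 mol E as basis and let X be its fractional conversion, so ξ = X.
Mole table: n_E = 1 − X; n_G = 2 − 2X; n_F = X.
Summing: n_T = 3 − 2X.
At X = 0.389: n_E = 0.611, n_G = 1.22, n_F = 0.389, n_T = 2.22.
p_i = (n_i/n_T)·P. K_p = p_F / (p_E p_G^2) = 3.91e-05 kPa^-2.

K_p = 3.91e-05 kPa^-2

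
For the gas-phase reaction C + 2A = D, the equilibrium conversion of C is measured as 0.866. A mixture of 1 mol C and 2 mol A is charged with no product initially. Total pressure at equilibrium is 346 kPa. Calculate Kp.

Basis: 1 mol C initially; let X = conversion of C. Extent ξ = X.
Moles: n_C = 1 − X; n_A = 2 − 2X; n_D = X.
Summing: n_T = 3 − 2X.
At X = 0.866: n_C = 0.134, n_A = 0.268, n_D = 0.866, n_T = 1.27.
p_i = (n_i/n_T)·P. Kp = p_D / (p_C p_A^2) = 0.00121 kPa^-2.

Kp = 0.00121 kPa^-2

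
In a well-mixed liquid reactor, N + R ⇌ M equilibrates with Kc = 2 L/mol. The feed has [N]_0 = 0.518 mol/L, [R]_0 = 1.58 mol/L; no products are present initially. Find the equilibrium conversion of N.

Let X = conversion of N; extent ξ = 0.518·X mol/L.
Concentrations: [N] = 0.518 − 0.518X; [R] = 1.58 − 0.518X; [M] = 0.518X.
Kc = [M] / ([N] [R]).
Equating to 2 L/mol: the physical root is X = 0.708.

X = 0.708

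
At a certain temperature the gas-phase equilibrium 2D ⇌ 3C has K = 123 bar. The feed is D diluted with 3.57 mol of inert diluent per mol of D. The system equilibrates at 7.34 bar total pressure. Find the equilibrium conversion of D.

Basis: 1 mol D initially; let X = conversion of D. Extent ξ = 0.5X.
Moles: n_D = 1 − X; n_C = 1.5X; n_I = 3.57 (inert).
Total moles n_T = 4.57 + 0.5X.
y_i = n_i/n_T, p_i = y_i·P. K = p_C^3 / (p_D^2).
Substituting and setting equal to 123 bar gives a polynomial in X; the root in (0,1) is X = 0.844.

X = 0.844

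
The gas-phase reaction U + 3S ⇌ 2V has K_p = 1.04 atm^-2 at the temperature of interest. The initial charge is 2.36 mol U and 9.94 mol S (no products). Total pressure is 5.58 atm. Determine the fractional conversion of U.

X = 0.812

Basis: 2.36 mol U initially; let X = conversion of U. Extent ξ = 2.36X.
Species balance: n_U = 2.36 − 2.36X; n_S = 9.94 − 7.08X; n_V = 4.72X.
n_T = Σnᵢ = 12.3 − 4.72X.
y_i = n_i/n_T, p_i = y_i·P. K_p = p_V^2 / (p_U p_S^3).
Equating to 1.04 atm^-2 and solving on 0 < X < 1: X = 0.812.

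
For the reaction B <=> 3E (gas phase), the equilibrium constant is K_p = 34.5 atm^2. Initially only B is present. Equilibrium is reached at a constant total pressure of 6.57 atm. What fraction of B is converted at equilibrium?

Let X = conversion of B (basis 1 mol B); extent of reaction ξ = X.
At extent ξ: n_B = 1 − X; n_E = 3X.
Summing: n_T = 1 + 2X.
With p_i = (n_i/n_T)P, K_p = p_E^3 / (p_B).
Substituting and setting equal to 34.5 atm^2 gives a polynomial in X; the root in (0,1) is X = 0.385.

X = 0.385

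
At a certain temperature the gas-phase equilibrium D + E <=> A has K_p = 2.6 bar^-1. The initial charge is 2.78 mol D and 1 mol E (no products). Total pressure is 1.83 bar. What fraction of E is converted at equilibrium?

X = 0.761

Basis: 1 mol E initially; let X = conversion of E. Extent ξ = X.
Moles: n_D = 2.78 − X; n_E = 1 − X; n_A = X.
Summing: n_T = 3.78 − X.
Mole fractions y_i = n_i/n_T; K_p = p_A / (p_D p_E) with p_i = y_i·P.
Equating to 2.6 bar^-1 and solving on 0 < X < 1: X = 0.761.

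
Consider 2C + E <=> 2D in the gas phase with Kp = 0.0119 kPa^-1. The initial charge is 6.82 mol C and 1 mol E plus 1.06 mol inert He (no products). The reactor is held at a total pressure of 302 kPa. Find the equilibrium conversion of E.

X = 0.793

Basis: 1 mol E initially; let X = conversion of E. Extent ξ = X.
Mole table: n_C = 6.82 − 2X; n_E = 1 − X; n_D = 2X; n_I = 1.06 (inert).
Summing: n_T = 8.88 − X.
With p_i = (n_i/n_T)P, Kp = p_D^2 / (p_C^2 p_E).
Equating to 0.0119 kPa^-1 and solving on 0 < X < 1: X = 0.793.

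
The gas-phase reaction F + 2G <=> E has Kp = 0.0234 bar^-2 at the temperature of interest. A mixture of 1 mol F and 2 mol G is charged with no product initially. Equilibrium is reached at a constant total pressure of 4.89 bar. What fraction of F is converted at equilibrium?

X = 0.178

Let X = conversion of F (basis 1 mol F); extent of reaction ξ = X.
Moles: n_F = 1 − X; n_G = 2 − 2X; n_E = X.
Total moles n_T = 3 − 2X.
With p_i = (n_i/n_T)P, Kp = p_E / (p_F p_G^2).
Equating to 0.0234 bar^-2 and solving on 0 < X < 1: X = 0.178.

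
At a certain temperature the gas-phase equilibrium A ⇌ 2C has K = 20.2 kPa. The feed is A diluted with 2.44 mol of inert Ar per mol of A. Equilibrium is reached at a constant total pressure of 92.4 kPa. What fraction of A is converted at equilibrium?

Take 1 mol A as basis and let X be its fractional conversion, so ξ = X.
Mole table: n_A = 1 − X; n_C = 2X; n_I = 2.44 (inert).
n_T = Σnᵢ = 3.44 + X.
y_i = n_i/n_T, p_i = y_i·P. K = p_C^2 / (p_A).
This yields a degree-2 equation in X; solving on (0,1), X = 0.364.

X = 0.364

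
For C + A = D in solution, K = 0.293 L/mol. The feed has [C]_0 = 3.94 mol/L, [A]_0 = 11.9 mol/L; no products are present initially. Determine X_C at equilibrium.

X = 0.726

Let X = conversion of C; extent ξ = 3.94·X mol/L.
Concentrations: [C] = 3.94 − 3.94X; [A] = 11.9 − 3.94X; [D] = 3.94X.
K = [D] / ([C] [A]).
Solving K = 0.293 for X ∈ (0,1): X = 0.726.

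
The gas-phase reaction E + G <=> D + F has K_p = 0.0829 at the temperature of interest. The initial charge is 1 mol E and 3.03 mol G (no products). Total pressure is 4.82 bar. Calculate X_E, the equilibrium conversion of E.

X = 0.372

Take 1 mol E as basis and let X be its fractional conversion, so ξ = X.
At extent ξ: n_E = 1 − X; n_G = 3.03 − X; n_D = X; n_F = X.
Total moles n_T = 4.03 (Δν = 0, constant).
Mole fractions y_i = n_i/n_T; K_p = p_D p_F / (p_E p_G) with p_i = y_i·P.
Substituting and setting equal to 0.0829 gives a polynomial in X; the root in (0,1) is X = 0.372.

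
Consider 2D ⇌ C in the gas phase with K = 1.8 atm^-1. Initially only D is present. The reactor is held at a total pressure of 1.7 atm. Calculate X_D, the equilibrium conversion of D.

X = 0.725

Take 1 mol D as basis and let X be its fractional conversion, so ξ = 0.5X.
Mole table: n_D = 1 − X; n_C = 0.5X.
n_T = Σnᵢ = 1 − 0.5X.
Mole fractions y_i = n_i/n_T; K = p_C / (p_D^2) with p_i = y_i·P.
This yields a degree-2 equation in X; solving on (0,1), X = 0.725.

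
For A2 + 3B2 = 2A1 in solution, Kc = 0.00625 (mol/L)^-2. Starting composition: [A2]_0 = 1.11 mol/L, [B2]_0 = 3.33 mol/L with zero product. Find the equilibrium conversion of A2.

Let X = conversion of A2; extent ξ = 1.11·X mol/L.
Concentrations: [A2] = 1.11 − 1.11X; [B2] = 3.33 − 3.33X; [A1] = 2.22X.
Kc = [A1]^2 / ([A2] [B2]^3).
Solving Kc = 0.00625 for X ∈ (0,1): X = 0.161.

X = 0.161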